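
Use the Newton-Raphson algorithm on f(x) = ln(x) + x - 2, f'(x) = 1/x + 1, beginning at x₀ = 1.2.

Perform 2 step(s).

f(x) = ln(x) + x - 2
f'(x) = 1/x + 1
x₀ = 1.2

Newton-Raphson formula: x_{n+1} = x_n - f(x_n)/f'(x_n)

Iteration 1:
  f(1.200000) = -0.617678
  f'(1.200000) = 1.833333
  x_1 = 1.200000 - (-0.617678)/1.833333 = 1.536916
Iteration 2:
  f(1.536916) = -0.033307
  f'(1.536916) = 1.650654
  x_2 = 1.536916 - (-0.033307)/1.650654 = 1.557094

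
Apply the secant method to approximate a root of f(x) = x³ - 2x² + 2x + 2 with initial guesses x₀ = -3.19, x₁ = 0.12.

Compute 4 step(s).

f(x) = x³ - 2x² + 2x + 2
x₀ = -3.19, x₁ = 0.12

Secant formula: x_{n+1} = x_n - f(x_n)(x_n - x_{n-1})/(f(x_n) - f(x_{n-1}))

Iteration 1:
  f(-3.190000) = -57.193959
  f(0.120000) = 2.212928
  x_2 = 0.120000 - 2.212928×(0.120000 - (-3.190000))/(2.212928 - (-57.193959))
       = -0.003299
Iteration 2:
  f(0.120000) = 2.212928
  f(-0.003299) = 1.993381
  x_3 = -0.003299 - 1.993381×(-0.003299 - 0.120000)/(1.993381 - 2.212928)
       = -1.122790
Iteration 3:
  f(-0.003299) = 1.993381
  f(-1.122790) = -4.182352
  x_4 = -1.122790 - (-4.182352)×(-1.122790 - (-0.003299))/(-4.182352 - 1.993381)
       = -0.364644
Iteration 4:
  f(-1.122790) = -4.182352
  f(-0.364644) = 0.956296
  x_5 = -0.364644 - 0.956296×(-0.364644 - (-1.122790))/(0.956296 - (-4.182352))
       = -0.505734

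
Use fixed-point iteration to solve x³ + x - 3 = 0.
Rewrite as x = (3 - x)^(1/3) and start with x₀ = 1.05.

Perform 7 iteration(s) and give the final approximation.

Equation: x³ + x - 3 = 0
Fixed-point form: x = (3 - x)^(1/3)
x₀ = 1.05

x_1 = g(1.050000) = 1.249333
x_2 = g(1.249333) = 1.205224
x_3 = g(1.205224) = 1.215262
x_4 = g(1.215262) = 1.212993
x_5 = g(1.212993) = 1.213507
x_6 = g(1.213507) = 1.213390
x_7 = g(1.213390) = 1.213417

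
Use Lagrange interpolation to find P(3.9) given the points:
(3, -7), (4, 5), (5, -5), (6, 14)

Lagrange interpolation formula:
P(x) = Σ yᵢ × Lᵢ(x)
where Lᵢ(x) = Π_{j≠i} (x - xⱼ)/(xᵢ - xⱼ)

L_0(3.9) = (3.9 - 4)/(3 - 4) × (3.9 - 5)/(3 - 5) × (3.9 - 6)/(3 - 6) = 0.038500
L_1(3.9) = (3.9 - 3)/(4 - 3) × (3.9 - 5)/(4 - 5) × (3.9 - 6)/(4 - 6) = 1.039500
L_2(3.9) = (3.9 - 3)/(5 - 3) × (3.9 - 4)/(5 - 4) × (3.9 - 6)/(5 - 6) = -0.094500
L_3(3.9) = (3.9 - 3)/(6 - 3) × (3.9 - 4)/(6 - 4) × (3.9 - 5)/(6 - 5) = 0.016500

P(3.9) = (-7)×L_0(3.9) + 5×L_1(3.9) + (-5)×L_2(3.9) + 14×L_3(3.9)
P(3.9) = 5.631500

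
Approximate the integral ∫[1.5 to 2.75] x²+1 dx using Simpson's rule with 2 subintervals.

f(x) = x²+1
a = 1.5, b = 2.75, n = 2
h = (b - a)/n = 0.625000

Simpson's rule: (h/3)[f(x₀) + 4f(x₁) + 2f(x₂) + ... + f(xₙ)]

x_0 = 1.5000, f(x_0) = 3.250000, coefficient = 1
x_1 = 2.1250, f(x_1) = 5.515625, coefficient = 4
x_2 = 2.7500, f(x_2) = 8.562500, coefficient = 1

I ≈ (0.625000/3) × 33.875000 = 7.057292
Exact value: 7.057292
Error: 0.000000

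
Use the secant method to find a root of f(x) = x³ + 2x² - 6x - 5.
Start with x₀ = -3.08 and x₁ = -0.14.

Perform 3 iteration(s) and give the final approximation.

f(x) = x³ + 2x² - 6x - 5
x₀ = -3.08, x₁ = -0.14

Secant formula: x_{n+1} = x_n - f(x_n)(x_n - x_{n-1})/(f(x_n) - f(x_{n-1}))

Iteration 1:
  f(-3.080000) = 3.234688
  f(-0.140000) = -4.123544
  x_2 = -0.140000 - (-4.123544)×(-0.140000 - (-3.080000))/(-4.123544 - 3.234688)
       = -1.787572
Iteration 2:
  f(-0.140000) = -4.123544
  f(-1.787572) = 6.404228
  x_3 = -1.787572 - 6.404228×(-1.787572 - (-0.140000))/(6.404228 - (-4.123544))
       = -0.785325
Iteration 3:
  f(-1.787572) = 6.404228
  f(-0.785325) = 0.461085
  x_4 = -0.785325 - 0.461085×(-0.785325 - (-1.787572))/(0.461085 - 6.404228)
       = -0.707568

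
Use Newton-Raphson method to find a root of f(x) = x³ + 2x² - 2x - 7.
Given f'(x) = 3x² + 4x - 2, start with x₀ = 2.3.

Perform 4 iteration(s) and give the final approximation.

f(x) = x³ + 2x² - 2x - 7
f'(x) = 3x² + 4x - 2
x₀ = 2.3

Newton-Raphson formula: x_{n+1} = x_n - f(x_n)/f'(x_n)

Iteration 1:
  f(2.300000) = 11.147000
  f'(2.300000) = 23.070000
  x_1 = 2.300000 - 11.147000/23.070000 = 1.816818
Iteration 2:
  f(1.816818) = 1.965028
  f'(1.816818) = 15.169761
  x_2 = 1.816818 - 1.965028/15.169761 = 1.687283
Iteration 3:
  f(1.687283) = 0.122842
  f'(1.687283) = 13.289897
  x_3 = 1.687283 - 0.122842/13.289897 = 1.678039
Iteration 4:
  f(1.678039) = 0.000603
  f'(1.678039) = 13.159604
  x_4 = 1.678039 - 0.000603/13.159604 = 1.677993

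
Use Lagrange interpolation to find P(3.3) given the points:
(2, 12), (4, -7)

Lagrange interpolation formula:
P(x) = Σ yᵢ × Lᵢ(x)
where Lᵢ(x) = Π_{j≠i} (x - xⱼ)/(xᵢ - xⱼ)

L_0(3.3) = (3.3 - 4)/(2 - 4) = 0.350000
L_1(3.3) = (3.3 - 2)/(4 - 2) = 0.650000

P(3.3) = 12×L_0(3.3) + (-7)×L_1(3.3)
P(3.3) = -0.350000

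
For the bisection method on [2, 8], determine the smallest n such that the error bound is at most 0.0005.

We need (b-a)/2^n ≤ 0.0005
(8 - 2)/2^n ≤ 0.0005
6/2^n ≤ 0.0005
2^n ≥ 12000
n ≥ log₂(12000) = 13.55
n ≥ 14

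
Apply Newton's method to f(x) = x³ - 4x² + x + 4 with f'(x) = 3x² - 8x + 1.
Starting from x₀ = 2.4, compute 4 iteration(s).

f(x) = x³ - 4x² + x + 4
f'(x) = 3x² - 8x + 1
x₀ = 2.4

Newton-Raphson formula: x_{n+1} = x_n - f(x_n)/f'(x_n)

Iteration 1:
  f(2.400000) = -2.816000
  f'(2.400000) = -0.920000
  x_1 = 2.400000 - (-2.816000)/(-0.920000) = -0.660870
Iteration 2:
  f(-0.660870) = 1.303502
  f'(-0.660870) = 7.597202
  x_2 = -0.660870 - 1.303502/7.597202 = -0.832446
Iteration 3:
  f(-0.832446) = -0.181170
  f'(-0.832446) = 9.738469
  x_3 = -0.832446 - (-0.181170)/9.738469 = -0.813843
Iteration 4:
  f(-0.813843) = -0.002242
  f'(-0.813843) = 9.497760
  x_4 = -0.813843 - (-0.002242)/9.497760 = -0.813607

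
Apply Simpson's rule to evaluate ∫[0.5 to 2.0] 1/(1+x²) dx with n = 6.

f(x) = 1/(1+x²)
a = 0.5, b = 2.0, n = 6
h = (b - a)/n = 0.250000

Simpson's rule: (h/3)[f(x₀) + 4f(x₁) + 2f(x₂) + ... + f(xₙ)]

x_0 = 0.5000, f(x_0) = 0.800000, coefficient = 1
x_1 = 0.7500, f(x_1) = 0.640000, coefficient = 4
x_2 = 1.0000, f(x_2) = 0.500000, coefficient = 2
x_3 = 1.2500, f(x_3) = 0.390244, coefficient = 4
x_4 = 1.5000, f(x_4) = 0.307692, coefficient = 2
x_5 = 1.7500, f(x_5) = 0.246154, coefficient = 4
x_6 = 2.0000, f(x_6) = 0.200000, coefficient = 1

I ≈ (0.250000/3) × 7.720976 = 0.643415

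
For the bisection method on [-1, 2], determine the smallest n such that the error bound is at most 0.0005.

We need (b-a)/2^n ≤ 0.0005
(2 - (-1))/2^n ≤ 0.0005
3/2^n ≤ 0.0005
2^n ≥ 6000
n ≥ log₂(6000) = 12.55
n ≥ 13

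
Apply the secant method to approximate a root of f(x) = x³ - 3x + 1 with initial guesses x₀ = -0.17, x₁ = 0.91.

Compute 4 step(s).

f(x) = x³ - 3x + 1
x₀ = -0.17, x₁ = 0.91

Secant formula: x_{n+1} = x_n - f(x_n)(x_n - x_{n-1})/(f(x_n) - f(x_{n-1}))

Iteration 1:
  f(-0.170000) = 1.505087
  f(0.910000) = -0.976429
  x_2 = 0.910000 - (-0.976429)×(0.910000 - (-0.170000))/(-0.976429 - 1.505087)
       = 0.485041
Iteration 2:
  f(0.910000) = -0.976429
  f(0.485041) = -0.341009
  x_3 = 0.485041 - (-0.341009)×(0.485041 - 0.910000)/(-0.341009 - (-0.976429))
       = 0.256979
Iteration 3:
  f(0.485041) = -0.341009
  f(0.256979) = 0.246034
  x_4 = 0.256979 - 0.246034×(0.256979 - 0.485041)/(0.246034 - (-0.341009))
       = 0.352561
Iteration 4:
  f(0.256979) = 0.246034
  f(0.352561) = -0.013860
  x_5 = 0.352561 - (-0.013860)×(0.352561 - 0.256979)/(-0.013860 - 0.246034)
       = 0.347464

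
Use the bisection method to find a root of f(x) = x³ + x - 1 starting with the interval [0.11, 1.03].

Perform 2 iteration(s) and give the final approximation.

f(x) = x³ + x - 1
Initial interval: [0.11, 1.03]

Iteration 1:
  c_1 = (0.110000 + 1.030000)/2 = 0.570000
  f(c_1) = f(0.570000) = -0.244807
  f(a) × f(c) ≥ 0, new interval: [0.570000, 1.030000]
Iteration 2:
  c_2 = (0.570000 + 1.030000)/2 = 0.800000
  f(c_2) = f(0.800000) = 0.312000
  f(a) × f(c) < 0, new interval: [0.570000, 0.800000]

After 2 iteration(s), the approximation is c_2 = 0.800000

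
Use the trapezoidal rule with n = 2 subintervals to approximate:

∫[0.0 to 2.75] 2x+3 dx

f(x) = 2x+3
a = 0.0, b = 2.75, n = 2
h = (b - a)/n = 1.375000

Trapezoidal rule: (h/2)[f(x₀) + 2f(x₁) + 2f(x₂) + ... + f(xₙ)]

x_0 = 0.0000, f(x_0) = 3.000000, coefficient = 1
x_1 = 1.3750, f(x_1) = 5.750000, coefficient = 2
x_2 = 2.7500, f(x_2) = 8.500000, coefficient = 1

I ≈ (1.375000/2) × 23.000000 = 15.812500
Exact value: 15.812500
Error: 0.000000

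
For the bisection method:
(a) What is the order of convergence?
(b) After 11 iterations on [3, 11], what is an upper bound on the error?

(a) Bisection has linear (order 1) convergence; the error is halved each step.

(b) Error bound = (b-a)/2^n = (11 - 3)/2^{11}
    = 8/2^{11}

(a) 1 (linear); (b) error ≤ 3.91e-03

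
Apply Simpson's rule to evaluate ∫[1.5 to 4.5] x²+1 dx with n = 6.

f(x) = x²+1
a = 1.5, b = 4.5, n = 6
h = (b - a)/n = 0.500000

Simpson's rule: (h/3)[f(x₀) + 4f(x₁) + 2f(x₂) + ... + f(xₙ)]

x_0 = 1.5000, f(x_0) = 3.250000, coefficient = 1
x_1 = 2.0000, f(x_1) = 5.000000, coefficient = 4
x_2 = 2.5000, f(x_2) = 7.250000, coefficient = 2
x_3 = 3.0000, f(x_3) = 10.000000, coefficient = 4
x_4 = 3.5000, f(x_4) = 13.250000, coefficient = 2
x_5 = 4.0000, f(x_5) = 17.000000, coefficient = 4
x_6 = 4.5000, f(x_6) = 21.250000, coefficient = 1

I ≈ (0.500000/3) × 193.500000 = 32.250000
Exact value: 32.250000
Error: 0.000000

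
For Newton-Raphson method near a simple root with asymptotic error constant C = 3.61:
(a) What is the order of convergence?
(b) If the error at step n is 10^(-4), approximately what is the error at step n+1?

(a) Newton-Raphson has quadratic (order 2) convergence near simple roots.
    This means |e_{n+1}| ≈ C|e_n|².

(b) With |e_n| = 10^(-4) and C = 3.61:
    |e_{n+1}| ≈ 3.61 × (10^(-4))² = 3.61 × 10^(-8)

(a) 2 (quadratic); (b) |e_{n+1}| ≈ 3.610e-08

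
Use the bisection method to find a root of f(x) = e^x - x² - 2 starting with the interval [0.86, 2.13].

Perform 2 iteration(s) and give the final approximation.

f(x) = e^x - x² - 2
Initial interval: [0.86, 2.13]

Iteration 1:
  c_1 = (0.860000 + 2.130000)/2 = 1.495000
  f(c_1) = f(1.495000) = 0.224312
  f(a) × f(c) < 0, new interval: [0.860000, 1.495000]
Iteration 2:
  c_2 = (0.860000 + 1.495000)/2 = 1.177500
  f(c_2) = f(1.177500) = -0.140258
  f(a) × f(c) ≥ 0, new interval: [1.177500, 1.495000]

After 2 iteration(s), the approximation is c_2 = 1.177500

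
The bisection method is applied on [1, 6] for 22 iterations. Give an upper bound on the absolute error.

Bisection error bound: |error| ≤ (b-a)/2^n
|error| ≤ (6 - 1)/2^22 = 5/2^22
|error| ≤ 0.0000011921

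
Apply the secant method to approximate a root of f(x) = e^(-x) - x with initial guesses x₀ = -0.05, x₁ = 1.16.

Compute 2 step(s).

f(x) = e^(-x) - x
x₀ = -0.05, x₁ = 1.16

Secant formula: x_{n+1} = x_n - f(x_n)(x_n - x_{n-1})/(f(x_n) - f(x_{n-1}))

Iteration 1:
  f(-0.050000) = 1.101271
  f(1.160000) = -0.846514
  x_2 = 1.160000 - (-0.846514)×(1.160000 - (-0.050000))/(-0.846514 - 1.101271)
       = 0.634130
Iteration 2:
  f(1.160000) = -0.846514
  f(0.634130) = -0.103733
  x_3 = 0.634130 - (-0.103733)×(0.634130 - 1.160000)/(-0.103733 - (-0.846514))
       = 0.560689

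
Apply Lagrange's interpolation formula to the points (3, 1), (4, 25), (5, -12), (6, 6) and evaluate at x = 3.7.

Lagrange interpolation formula:
P(x) = Σ yᵢ × Lᵢ(x)
where Lᵢ(x) = Π_{j≠i} (x - xⱼ)/(xᵢ - xⱼ)

L_0(3.7) = (3.7 - 4)/(3 - 4) × (3.7 - 5)/(3 - 5) × (3.7 - 6)/(3 - 6) = 0.149500
L_1(3.7) = (3.7 - 3)/(4 - 3) × (3.7 - 5)/(4 - 5) × (3.7 - 6)/(4 - 6) = 1.046500
L_2(3.7) = (3.7 - 3)/(5 - 3) × (3.7 - 4)/(5 - 4) × (3.7 - 6)/(5 - 6) = -0.241500
L_3(3.7) = (3.7 - 3)/(6 - 3) × (3.7 - 4)/(6 - 4) × (3.7 - 5)/(6 - 5) = 0.045500

P(3.7) = 1×L_0(3.7) + 25×L_1(3.7) + (-12)×L_2(3.7) + 6×L_3(3.7)
P(3.7) = 29.483000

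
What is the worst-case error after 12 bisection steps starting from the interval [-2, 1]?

Bisection error bound: |error| ≤ (b-a)/2^n
|error| ≤ (1 - (-2))/2^12 = 3/2^12
|error| ≤ 0.0007324219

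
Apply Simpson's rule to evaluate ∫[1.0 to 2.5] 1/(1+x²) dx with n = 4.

f(x) = 1/(1+x²)
a = 1.0, b = 2.5, n = 4
h = (b - a)/n = 0.375000

Simpson's rule: (h/3)[f(x₀) + 4f(x₁) + 2f(x₂) + ... + f(xₙ)]

x_0 = 1.0000, f(x_0) = 0.500000, coefficient = 1
x_1 = 1.3750, f(x_1) = 0.345946, coefficient = 4
x_2 = 1.7500, f(x_2) = 0.246154, coefficient = 2
x_3 = 2.1250, f(x_3) = 0.181303, coefficient = 4
x_4 = 2.5000, f(x_4) = 0.137931, coefficient = 1

I ≈ (0.375000/3) × 3.239235 = 0.404904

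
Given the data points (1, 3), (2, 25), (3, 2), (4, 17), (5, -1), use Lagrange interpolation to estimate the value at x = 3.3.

Lagrange interpolation formula:
P(x) = Σ yᵢ × Lᵢ(x)
where Lᵢ(x) = Π_{j≠i} (x - xⱼ)/(xᵢ - xⱼ)

L_0(3.3) = (3.3 - 2)/(1 - 2) × (3.3 - 3)/(1 - 3) × (3.3 - 4)/(1 - 4) × (3.3 - 5)/(1 - 5) = 0.019337
L_1(3.3) = (3.3 - 1)/(2 - 1) × (3.3 - 3)/(2 - 3) × (3.3 - 4)/(2 - 4) × (3.3 - 5)/(2 - 5) = -0.136850
L_2(3.3) = (3.3 - 1)/(3 - 1) × (3.3 - 2)/(3 - 2) × (3.3 - 4)/(3 - 4) × (3.3 - 5)/(3 - 5) = 0.889525
L_3(3.3) = (3.3 - 1)/(4 - 1) × (3.3 - 2)/(4 - 2) × (3.3 - 3)/(4 - 3) × (3.3 - 5)/(4 - 5) = 0.254150
L_4(3.3) = (3.3 - 1)/(5 - 1) × (3.3 - 2)/(5 - 2) × (3.3 - 3)/(5 - 3) × (3.3 - 4)/(5 - 4) = -0.026162

P(3.3) = 3×L_0(3.3) + 25×L_1(3.3) + 2×L_2(3.3) + 17×L_3(3.3) + (-1)×L_4(3.3)
P(3.3) = 2.762525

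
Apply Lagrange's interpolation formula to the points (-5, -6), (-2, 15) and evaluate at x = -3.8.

Lagrange interpolation formula:
P(x) = Σ yᵢ × Lᵢ(x)
where Lᵢ(x) = Π_{j≠i} (x - xⱼ)/(xᵢ - xⱼ)

L_0(-3.8) = (-3.8 - (-2))/(-5 - (-2)) = 0.600000
L_1(-3.8) = (-3.8 - (-5))/(-2 - (-5)) = 0.400000

P(-3.8) = (-6)×L_0(-3.8) + 15×L_1(-3.8)
P(-3.8) = 2.400000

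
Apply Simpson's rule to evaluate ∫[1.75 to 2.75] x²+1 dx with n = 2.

f(x) = x²+1
a = 1.75, b = 2.75, n = 2
h = (b - a)/n = 0.500000

Simpson's rule: (h/3)[f(x₀) + 4f(x₁) + 2f(x₂) + ... + f(xₙ)]

x_0 = 1.7500, f(x_0) = 4.062500, coefficient = 1
x_1 = 2.2500, f(x_1) = 6.062500, coefficient = 4
x_2 = 2.7500, f(x_2) = 8.562500, coefficient = 1

I ≈ (0.500000/3) × 36.875000 = 6.145833
Exact value: 6.145833
Error: 0.000000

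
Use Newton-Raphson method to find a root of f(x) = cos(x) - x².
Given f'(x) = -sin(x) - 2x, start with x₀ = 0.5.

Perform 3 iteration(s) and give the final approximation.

f(x) = cos(x) - x²
f'(x) = -sin(x) - 2x
x₀ = 0.5

Newton-Raphson formula: x_{n+1} = x_n - f(x_n)/f'(x_n)

Iteration 1:
  f(0.500000) = 0.627583
  f'(0.500000) = -1.479426
  x_1 = 0.500000 - 0.627583/(-1.479426) = 0.924207
Iteration 2:
  f(0.924207) = -0.251691
  f'(0.924207) = -2.646557
  x_2 = 0.924207 - (-0.251691)/(-2.646557) = 0.829106
Iteration 3:
  f(0.829106) = -0.011881
  f'(0.829106) = -2.395539
  x_3 = 0.829106 - (-0.011881)/(-2.395539) = 0.824146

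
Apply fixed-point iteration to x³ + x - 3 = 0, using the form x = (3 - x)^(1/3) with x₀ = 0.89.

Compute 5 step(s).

Equation: x³ + x - 3 = 0
Fixed-point form: x = (3 - x)^(1/3)
x₀ = 0.89

x_1 = g(0.890000) = 1.282609
x_2 = g(1.282609) = 1.197539
x_3 = g(1.197539) = 1.216994
x_4 = g(1.216994) = 1.212600
x_5 = g(1.212600) = 1.213595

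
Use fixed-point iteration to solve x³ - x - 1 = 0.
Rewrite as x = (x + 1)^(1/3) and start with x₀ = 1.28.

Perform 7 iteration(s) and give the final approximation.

Equation: x³ - x - 1 = 0
Fixed-point form: x = (x + 1)^(1/3)
x₀ = 1.28

x_1 = g(1.280000) = 1.316169
x_2 = g(1.316169) = 1.323092
x_3 = g(1.323092) = 1.324409
x_4 = g(1.324409) = 1.324659
x_5 = g(1.324659) = 1.324707
x_6 = g(1.324707) = 1.324716
x_7 = g(1.324716) = 1.324718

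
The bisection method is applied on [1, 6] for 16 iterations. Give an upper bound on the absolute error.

Bisection error bound: |error| ≤ (b-a)/2^n
|error| ≤ (6 - 1)/2^16 = 5/2^16
|error| ≤ 0.0000762939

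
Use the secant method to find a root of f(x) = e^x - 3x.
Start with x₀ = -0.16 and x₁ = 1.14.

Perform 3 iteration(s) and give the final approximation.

f(x) = e^x - 3x
x₀ = -0.16, x₁ = 1.14

Secant formula: x_{n+1} = x_n - f(x_n)(x_n - x_{n-1})/(f(x_n) - f(x_{n-1}))

Iteration 1:
  f(-0.160000) = 1.332144
  f(1.140000) = -0.293232
  x_2 = 1.140000 - (-0.293232)×(1.140000 - (-0.160000))/(-0.293232 - 1.332144)
       = 0.905469
Iteration 2:
  f(1.140000) = -0.293232
  f(0.905469) = -0.243315
  x_3 = 0.905469 - (-0.243315)×(0.905469 - 1.140000)/(-0.243315 - (-0.293232))
       = -0.237747
Iteration 3:
  f(0.905469) = -0.243315
  f(-0.237747) = 1.501643
  x_4 = -0.237747 - 1.501643×(-0.237747 - 0.905469)/(1.501643 - (-0.243315))
       = 0.746060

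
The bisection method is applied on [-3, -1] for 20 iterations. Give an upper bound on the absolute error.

Bisection error bound: |error| ≤ (b-a)/2^n
|error| ≤ (-1 - (-3))/2^20 = 2/2^20
|error| ≤ 0.0000019073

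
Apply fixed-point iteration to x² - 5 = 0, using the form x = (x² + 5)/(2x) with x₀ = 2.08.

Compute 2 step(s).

Equation: x² - 5 = 0
Fixed-point form: x = (x² + 5)/(2x)
x₀ = 2.08

x_1 = g(2.080000) = 2.241923
x_2 = g(2.241923) = 2.236076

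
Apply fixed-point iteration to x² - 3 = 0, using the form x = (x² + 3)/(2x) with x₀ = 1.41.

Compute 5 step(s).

Equation: x² - 3 = 0
Fixed-point form: x = (x² + 3)/(2x)
x₀ = 1.41

x_1 = g(1.410000) = 1.768830
x_2 = g(1.768830) = 1.732433
x_3 = g(1.732433) = 1.732051
x_4 = g(1.732051) = 1.732051
x_5 = g(1.732051) = 1.732051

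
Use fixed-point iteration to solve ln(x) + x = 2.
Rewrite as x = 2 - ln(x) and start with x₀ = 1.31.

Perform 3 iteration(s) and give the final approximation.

Equation: ln(x) + x = 2
Fixed-point form: x = 2 - ln(x)
x₀ = 1.31

x_1 = g(1.310000) = 1.729973
x_2 = g(1.729973) = 1.451894
x_3 = g(1.451894) = 1.627131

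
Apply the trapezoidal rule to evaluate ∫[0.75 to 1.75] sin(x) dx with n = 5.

f(x) = sin(x)
a = 0.75, b = 1.75, n = 5
h = (b - a)/n = 0.200000

Trapezoidal rule: (h/2)[f(x₀) + 2f(x₁) + 2f(x₂) + ... + f(xₙ)]

x_0 = 0.7500, f(x_0) = 0.681639, coefficient = 1
x_1 = 0.9500, f(x_1) = 0.813416, coefficient = 2
x_2 = 1.1500, f(x_2) = 0.912764, coefficient = 2
x_3 = 1.3500, f(x_3) = 0.975723, coefficient = 2
x_4 = 1.5500, f(x_4) = 0.999784, coefficient = 2
x_5 = 1.7500, f(x_5) = 0.983986, coefficient = 1

I ≈ (0.200000/2) × 9.068998 = 0.906900
Exact value: 0.909935
Error: 0.003035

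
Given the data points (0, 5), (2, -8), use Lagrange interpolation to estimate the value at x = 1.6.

Lagrange interpolation formula:
P(x) = Σ yᵢ × Lᵢ(x)
where Lᵢ(x) = Π_{j≠i} (x - xⱼ)/(xᵢ - xⱼ)

L_0(1.6) = (1.6 - 2)/(0 - 2) = 0.200000
L_1(1.6) = (1.6 - 0)/(2 - 0) = 0.800000

P(1.6) = 5×L_0(1.6) + (-8)×L_1(1.6)
P(1.6) = -5.400000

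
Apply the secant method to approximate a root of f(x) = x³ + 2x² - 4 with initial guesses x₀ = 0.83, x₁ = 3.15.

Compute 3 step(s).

f(x) = x³ + 2x² - 4
x₀ = 0.83, x₁ = 3.15

Secant formula: x_{n+1} = x_n - f(x_n)(x_n - x_{n-1})/(f(x_n) - f(x_{n-1}))

Iteration 1:
  f(0.830000) = -2.050413
  f(3.150000) = 47.100875
  x_2 = 3.150000 - 47.100875×(3.150000 - 0.830000)/(47.100875 - (-2.050413))
       = 0.926782
Iteration 2:
  f(3.150000) = 47.100875
  f(0.926782) = -1.486114
  x_3 = 0.926782 - (-1.486114)×(0.926782 - 3.150000)/(-1.486114 - 47.100875)
       = 0.994783
Iteration 3:
  f(0.926782) = -1.486114
  f(0.994783) = -1.036384
  x_4 = 0.994783 - (-1.036384)×(0.994783 - 0.926782)/(-1.036384 - (-1.486114))
       = 1.151488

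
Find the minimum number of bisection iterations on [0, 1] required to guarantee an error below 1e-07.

We need (b-a)/2^n ≤ 1e-07
(1 - 0)/2^n ≤ 1e-07
1/2^n ≤ 1e-07
2^n ≥ 10000000
n ≥ log₂(10000000) = 23.25
n ≥ 24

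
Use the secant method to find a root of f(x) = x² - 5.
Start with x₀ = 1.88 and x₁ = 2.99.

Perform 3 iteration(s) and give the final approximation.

f(x) = x² - 5
x₀ = 1.88, x₁ = 2.99

Secant formula: x_{n+1} = x_n - f(x_n)(x_n - x_{n-1})/(f(x_n) - f(x_{n-1}))

Iteration 1:
  f(1.880000) = -1.465600
  f(2.990000) = 3.940100
  x_2 = 2.990000 - 3.940100×(2.990000 - 1.880000)/(3.940100 - (-1.465600))
       = 2.180945
Iteration 2:
  f(2.990000) = 3.940100
  f(2.180945) = -0.243481
  x_3 = 2.180945 - (-0.243481)×(2.180945 - 2.990000)/(-0.243481 - 3.940100)
       = 2.228031
Iteration 3:
  f(2.180945) = -0.243481
  f(2.228031) = -0.035878
  x_4 = 2.228031 - (-0.035878)×(2.228031 - 2.180945)/(-0.035878 - (-0.243481))
       = 2.236168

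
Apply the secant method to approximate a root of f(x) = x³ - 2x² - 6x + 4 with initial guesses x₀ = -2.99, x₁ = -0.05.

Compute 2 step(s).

f(x) = x³ - 2x² - 6x + 4
x₀ = -2.99, x₁ = -0.05

Secant formula: x_{n+1} = x_n - f(x_n)(x_n - x_{n-1})/(f(x_n) - f(x_{n-1}))

Iteration 1:
  f(-2.990000) = -22.671099
  f(-0.050000) = 4.294875
  x_2 = -0.050000 - 4.294875×(-0.050000 - (-2.990000))/(4.294875 - (-22.671099))
       = -0.518254
Iteration 2:
  f(-0.050000) = 4.294875
  f(-0.518254) = 6.433154
  x_3 = -0.518254 - 6.433154×(-0.518254 - (-0.050000))/(6.433154 - 4.294875)
       = 0.890520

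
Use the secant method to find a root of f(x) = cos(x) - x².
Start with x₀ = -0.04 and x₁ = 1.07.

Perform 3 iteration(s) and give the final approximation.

f(x) = cos(x) - x²
x₀ = -0.04, x₁ = 1.07

Secant formula: x_{n+1} = x_n - f(x_n)(x_n - x_{n-1})/(f(x_n) - f(x_{n-1}))

Iteration 1:
  f(-0.040000) = 0.997600
  f(1.070000) = -0.664776
  x_2 = 1.070000 - (-0.664776)×(1.070000 - (-0.040000))/(-0.664776 - 0.997600)
       = 0.626117
Iteration 2:
  f(1.070000) = -0.664776
  f(0.626117) = 0.418287
  x_3 = 0.626117 - 0.418287×(0.626117 - 1.070000)/(0.418287 - (-0.664776))
       = 0.797548
Iteration 3:
  f(0.626117) = 0.418287
  f(0.797548) = 0.062381
  x_4 = 0.797548 - 0.062381×(0.797548 - 0.626117)/(0.062381 - 0.418287)
       = 0.827595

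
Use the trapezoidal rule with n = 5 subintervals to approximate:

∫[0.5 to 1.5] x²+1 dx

f(x) = x²+1
a = 0.5, b = 1.5, n = 5
h = (b - a)/n = 0.200000

Trapezoidal rule: (h/2)[f(x₀) + 2f(x₁) + 2f(x₂) + ... + f(xₙ)]

x_0 = 0.5000, f(x_0) = 1.250000, coefficient = 1
x_1 = 0.7000, f(x_1) = 1.490000, coefficient = 2
x_2 = 0.9000, f(x_2) = 1.810000, coefficient = 2
x_3 = 1.1000, f(x_3) = 2.210000, coefficient = 2
x_4 = 1.3000, f(x_4) = 2.690000, coefficient = 2
x_5 = 1.5000, f(x_5) = 3.250000, coefficient = 1

I ≈ (0.200000/2) × 20.900000 = 2.090000
Exact value: 2.083333
Error: 0.006667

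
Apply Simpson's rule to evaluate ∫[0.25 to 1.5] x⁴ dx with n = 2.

f(x) = x⁴
a = 0.25, b = 1.5, n = 2
h = (b - a)/n = 0.625000

Simpson's rule: (h/3)[f(x₀) + 4f(x₁) + 2f(x₂) + ... + f(xₙ)]

x_0 = 0.2500, f(x_0) = 0.003906, coefficient = 1
x_1 = 0.8750, f(x_1) = 0.586182, coefficient = 4
x_2 = 1.5000, f(x_2) = 5.062500, coefficient = 1

I ≈ (0.625000/3) × 7.411133 = 1.543986
Exact value: 1.518555
Error: 0.025431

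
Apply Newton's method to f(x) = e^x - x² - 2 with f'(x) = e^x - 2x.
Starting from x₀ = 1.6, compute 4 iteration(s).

f(x) = e^x - x² - 2
f'(x) = e^x - 2x
x₀ = 1.6

Newton-Raphson formula: x_{n+1} = x_n - f(x_n)/f'(x_n)

Iteration 1:
  f(1.600000) = 0.393032
  f'(1.600000) = 1.753032
  x_1 = 1.600000 - 0.393032/1.753032 = 1.375799
Iteration 2:
  f(1.375799) = 0.065415
  f'(1.375799) = 1.206639
  x_2 = 1.375799 - 0.065415/1.206639 = 1.321586
Iteration 3:
  f(1.321586) = 0.002774
  f'(1.321586) = 1.106192
  x_3 = 1.321586 - 0.002774/1.106192 = 1.319079
Iteration 4:
  f(1.319079) = 0.000005
  f'(1.319079) = 1.101817
  x_4 = 1.319079 - 0.000005/1.101817 = 1.319074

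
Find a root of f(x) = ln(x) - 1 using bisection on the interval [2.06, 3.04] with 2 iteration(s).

f(x) = ln(x) - 1
Initial interval: [2.06, 3.04]

Iteration 1:
  c_1 = (2.060000 + 3.040000)/2 = 2.550000
  f(c_1) = f(2.550000) = -0.063907
  f(a) × f(c) ≥ 0, new interval: [2.550000, 3.040000]
Iteration 2:
  c_2 = (2.550000 + 3.040000)/2 = 2.795000
  f(c_2) = f(2.795000) = 0.027832
  f(a) × f(c) < 0, new interval: [2.550000, 2.795000]

After 2 iteration(s), the approximation is c_2 = 2.795000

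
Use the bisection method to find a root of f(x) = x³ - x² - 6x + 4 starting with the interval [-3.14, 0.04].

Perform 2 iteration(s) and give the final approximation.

f(x) = x³ - x² - 6x + 4
Initial interval: [-3.14, 0.04]

Iteration 1:
  c_1 = (-3.140000 + 0.040000)/2 = -1.550000
  f(c_1) = f(-1.550000) = 7.173625
  f(a) × f(c) < 0, new interval: [-3.140000, -1.550000]
Iteration 2:
  c_2 = (-3.140000 + (-1.550000))/2 = -2.345000
  f(c_2) = f(-2.345000) = -0.324239
  f(a) × f(c) ≥ 0, new interval: [-2.345000, -1.550000]

After 2 iteration(s), the approximation is c_2 = -2.345000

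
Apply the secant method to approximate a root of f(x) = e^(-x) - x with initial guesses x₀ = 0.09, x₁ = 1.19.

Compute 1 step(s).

f(x) = e^(-x) - x
x₀ = 0.09, x₁ = 1.19

Secant formula: x_{n+1} = x_n - f(x_n)(x_n - x_{n-1})/(f(x_n) - f(x_{n-1}))

Iteration 1:
  f(0.090000) = 0.823931
  f(1.190000) = -0.885779
  x_2 = 1.190000 - (-0.885779)×(1.190000 - 0.090000)/(-0.885779 - 0.823931)
       = 0.620104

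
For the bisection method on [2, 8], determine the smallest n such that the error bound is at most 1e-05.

We need (b-a)/2^n ≤ 1e-05
(8 - 2)/2^n ≤ 1e-05
6/2^n ≤ 1e-05
2^n ≥ 600000
n ≥ log₂(600000) = 19.19
n ≥ 20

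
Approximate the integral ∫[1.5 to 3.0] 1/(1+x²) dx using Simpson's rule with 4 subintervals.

f(x) = 1/(1+x²)
a = 1.5, b = 3.0, n = 4
h = (b - a)/n = 0.375000

Simpson's rule: (h/3)[f(x₀) + 4f(x₁) + 2f(x₂) + ... + f(xₙ)]

x_0 = 1.5000, f(x_0) = 0.307692, coefficient = 1
x_1 = 1.8750, f(x_1) = 0.221453, coefficient = 4
x_2 = 2.2500, f(x_2) = 0.164948, coefficient = 2
x_3 = 2.6250, f(x_3) = 0.126733, coefficient = 4
x_4 = 3.0000, f(x_4) = 0.100000, coefficient = 1

I ≈ (0.375000/3) × 2.130333 = 0.266292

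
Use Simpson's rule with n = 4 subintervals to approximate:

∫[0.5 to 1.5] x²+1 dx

f(x) = x²+1
a = 0.5, b = 1.5, n = 4
h = (b - a)/n = 0.250000

Simpson's rule: (h/3)[f(x₀) + 4f(x₁) + 2f(x₂) + ... + f(xₙ)]

x_0 = 0.5000, f(x_0) = 1.250000, coefficient = 1
x_1 = 0.7500, f(x_1) = 1.562500, coefficient = 4
x_2 = 1.0000, f(x_2) = 2.000000, coefficient = 2
x_3 = 1.2500, f(x_3) = 2.562500, coefficient = 4
x_4 = 1.5000, f(x_4) = 3.250000, coefficient = 1

I ≈ (0.250000/3) × 25.000000 = 2.083333
Exact value: 2.083333
Error: 0.000000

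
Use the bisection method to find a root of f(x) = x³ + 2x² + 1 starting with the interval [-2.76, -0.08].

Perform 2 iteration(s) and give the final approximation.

f(x) = x³ + 2x² + 1
Initial interval: [-2.76, -0.08]

Iteration 1:
  c_1 = (-2.760000 + (-0.080000))/2 = -1.420000
  f(c_1) = f(-1.420000) = 2.169512
  f(a) × f(c) < 0, new interval: [-2.760000, -1.420000]
Iteration 2:
  c_2 = (-2.760000 + (-1.420000))/2 = -2.090000
  f(c_2) = f(-2.090000) = 0.606871
  f(a) × f(c) < 0, new interval: [-2.760000, -2.090000]

After 2 iteration(s), the approximation is c_2 = -2.090000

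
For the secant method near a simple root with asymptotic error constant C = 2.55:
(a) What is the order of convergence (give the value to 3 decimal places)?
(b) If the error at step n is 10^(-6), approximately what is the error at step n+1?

(a) Secant method has superlinear convergence with order φ = (1+√5)/2 ≈ 1.618.
    This means |e_{n+1}| ≈ C|e_n|^1.618.

(b) With |e_n| = 10^(-6) and C = 2.55:
    |e_{n+1}| ≈ 2.55 × (10^(-6))^1.618 = 2.55 × 10^(-9.71)

(a) ≈ 1.618 (golden ratio); (b) |e_{n+1}| ≈ 4.993e-10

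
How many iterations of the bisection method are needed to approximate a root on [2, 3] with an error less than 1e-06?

We need (b-a)/2^n ≤ 1e-06
(3 - 2)/2^n ≤ 1e-06
1/2^n ≤ 1e-06
2^n ≥ 1000000
n ≥ log₂(1000000) = 19.93
n ≥ 20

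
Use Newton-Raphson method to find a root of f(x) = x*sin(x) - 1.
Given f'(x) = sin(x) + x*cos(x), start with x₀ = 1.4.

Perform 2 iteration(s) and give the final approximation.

f(x) = x*sin(x) - 1
f'(x) = sin(x) + x*cos(x)
x₀ = 1.4

Newton-Raphson formula: x_{n+1} = x_n - f(x_n)/f'(x_n)

Iteration 1:
  f(1.400000) = 0.379630
  f'(1.400000) = 1.223404
  x_1 = 1.400000 - 0.379630/1.223404 = 1.089694
Iteration 2:
  f(1.089694) = -0.034002
  f'(1.089694) = 1.390749
  x_2 = 1.089694 - (-0.034002)/1.390749 = 1.114143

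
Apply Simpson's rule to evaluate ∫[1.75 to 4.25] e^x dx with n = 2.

f(x) = e^x
a = 1.75, b = 4.25, n = 2
h = (b - a)/n = 1.250000

Simpson's rule: (h/3)[f(x₀) + 4f(x₁) + 2f(x₂) + ... + f(xₙ)]

x_0 = 1.7500, f(x_0) = 5.754603, coefficient = 1
x_1 = 3.0000, f(x_1) = 20.085537, coefficient = 4
x_2 = 4.2500, f(x_2) = 70.105412, coefficient = 1

I ≈ (1.250000/3) × 156.202163 = 65.084234
Exact value: 64.350810
Error: 0.733425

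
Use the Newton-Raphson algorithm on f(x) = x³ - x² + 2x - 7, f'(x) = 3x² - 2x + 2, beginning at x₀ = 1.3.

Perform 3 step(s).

f(x) = x³ - x² + 2x - 7
f'(x) = 3x² - 2x + 2
x₀ = 1.3

Newton-Raphson formula: x_{n+1} = x_n - f(x_n)/f'(x_n)

Iteration 1:
  f(1.300000) = -3.893000
  f'(1.300000) = 4.470000
  x_1 = 1.300000 - (-3.893000)/4.470000 = 2.170917
Iteration 2:
  f(2.170917) = 2.860229
  f'(2.170917) = 11.796810
  x_2 = 2.170917 - 2.860229/11.796810 = 1.928459
Iteration 3:
  f(1.928459) = 0.309818
  f'(1.928459) = 9.299948
  x_3 = 1.928459 - 0.309818/9.299948 = 1.895145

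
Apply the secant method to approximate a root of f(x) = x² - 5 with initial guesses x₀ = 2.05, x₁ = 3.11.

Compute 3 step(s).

f(x) = x² - 5
x₀ = 2.05, x₁ = 3.11

Secant formula: x_{n+1} = x_n - f(x_n)(x_n - x_{n-1})/(f(x_n) - f(x_{n-1}))

Iteration 1:
  f(2.050000) = -0.797500
  f(3.110000) = 4.672100
  x_2 = 3.110000 - 4.672100×(3.110000 - 2.050000)/(4.672100 - (-0.797500))
       = 2.204554
Iteration 2:
  f(3.110000) = 4.672100
  f(2.204554) = -0.139940
  x_3 = 2.204554 - (-0.139940)×(2.204554 - 3.110000)/(-0.139940 - 4.672100)
       = 2.230886
Iteration 3:
  f(2.204554) = -0.139940
  f(2.230886) = -0.023148
  x_4 = 2.230886 - (-0.023148)×(2.230886 - 2.204554)/(-0.023148 - (-0.139940))
       = 2.236105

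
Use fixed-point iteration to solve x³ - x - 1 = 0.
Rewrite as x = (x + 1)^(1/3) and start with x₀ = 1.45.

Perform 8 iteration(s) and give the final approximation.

Equation: x³ - x - 1 = 0
Fixed-point form: x = (x + 1)^(1/3)
x₀ = 1.45

x_1 = g(1.450000) = 1.348100
x_2 = g(1.348100) = 1.329144
x_3 = g(1.329144) = 1.325558
x_4 = g(1.325558) = 1.324878
x_5 = g(1.324878) = 1.324748
x_6 = g(1.324748) = 1.324724
x_7 = g(1.324724) = 1.324719
x_8 = g(1.324719) = 1.324718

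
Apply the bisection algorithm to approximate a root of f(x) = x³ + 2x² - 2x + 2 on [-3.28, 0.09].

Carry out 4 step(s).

f(x) = x³ + 2x² - 2x + 2
Initial interval: [-3.28, 0.09]

Iteration 1:
  c_1 = (-3.280000 + 0.090000)/2 = -1.595000
  f(c_1) = f(-1.595000) = 6.220330
  f(a) × f(c) < 0, new interval: [-3.280000, -1.595000]
Iteration 2:
  c_2 = (-3.280000 + (-1.595000))/2 = -2.437500
  f(c_2) = f(-2.437500) = 4.275635
  f(a) × f(c) < 0, new interval: [-3.280000, -2.437500]
Iteration 3:
  c_3 = (-3.280000 + (-2.437500))/2 = -2.858750
  f(c_3) = f(-2.858750) = 0.699407
  f(a) × f(c) < 0, new interval: [-3.280000, -2.858750]
Iteration 4:
  c_4 = (-3.280000 + (-2.858750))/2 = -3.069375
  f(c_4) = f(-3.069375) = -1.935899
  f(a) × f(c) ≥ 0, new interval: [-3.069375, -2.858750]

After 4 iteration(s), the approximation is c_4 = -3.069375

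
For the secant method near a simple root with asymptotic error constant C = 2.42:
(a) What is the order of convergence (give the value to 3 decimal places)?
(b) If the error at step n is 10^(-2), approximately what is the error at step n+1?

(a) Secant method has superlinear convergence with order φ = (1+√5)/2 ≈ 1.618.
    This means |e_{n+1}| ≈ C|e_n|^1.618.

(b) With |e_n| = 10^(-2) and C = 2.42:
    |e_{n+1}| ≈ 2.42 × (10^(-2))^1.618 = 2.42 × 10^(-3.24)

(a) ≈ 1.618 (golden ratio); (b) |e_{n+1}| ≈ 1.405e-03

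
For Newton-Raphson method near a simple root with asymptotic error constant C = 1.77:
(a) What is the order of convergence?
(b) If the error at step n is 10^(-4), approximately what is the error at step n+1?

(a) Newton-Raphson has quadratic (order 2) convergence near simple roots.
    This means |e_{n+1}| ≈ C|e_n|².

(b) With |e_n| = 10^(-4) and C = 1.77:
    |e_{n+1}| ≈ 1.77 × (10^(-4))² = 1.77 × 10^(-8)

(a) 2 (quadratic); (b) |e_{n+1}| ≈ 1.770e-08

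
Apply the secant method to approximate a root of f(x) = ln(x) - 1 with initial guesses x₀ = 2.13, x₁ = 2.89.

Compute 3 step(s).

f(x) = ln(x) - 1
x₀ = 2.13, x₁ = 2.89

Secant formula: x_{n+1} = x_n - f(x_n)(x_n - x_{n-1})/(f(x_n) - f(x_{n-1}))

Iteration 1:
  f(2.130000) = -0.243878
  f(2.890000) = 0.061257
  x_2 = 2.890000 - 0.061257×(2.890000 - 2.130000)/(0.061257 - (-0.243878))
       = 2.737428
Iteration 2:
  f(2.890000) = 0.061257
  f(2.737428) = 0.007019
  x_3 = 2.737428 - 0.007019×(2.737428 - 2.890000)/(0.007019 - 0.061257)
       = 2.717684
Iteration 3:
  f(2.737428) = 0.007019
  f(2.717684) = -0.000220
  x_4 = 2.717684 - (-0.000220)×(2.717684 - 2.737428)/(-0.000220 - 0.007019)
       = 2.718284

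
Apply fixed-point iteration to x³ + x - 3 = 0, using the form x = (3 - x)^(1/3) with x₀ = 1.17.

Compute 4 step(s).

Equation: x³ + x - 3 = 0
Fixed-point form: x = (3 - x)^(1/3)
x₀ = 1.17

x_1 = g(1.170000) = 1.223161
x_2 = g(1.223161) = 1.211200
x_3 = g(1.211200) = 1.213912
x_4 = g(1.213912) = 1.213298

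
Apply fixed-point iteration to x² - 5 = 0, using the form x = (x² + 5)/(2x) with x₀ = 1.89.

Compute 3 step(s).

Equation: x² - 5 = 0
Fixed-point form: x = (x² + 5)/(2x)
x₀ = 1.89

x_1 = g(1.890000) = 2.267751
x_2 = g(2.267751) = 2.236289
x_3 = g(2.236289) = 2.236068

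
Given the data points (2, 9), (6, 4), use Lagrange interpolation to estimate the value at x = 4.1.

Lagrange interpolation formula:
P(x) = Σ yᵢ × Lᵢ(x)
where Lᵢ(x) = Π_{j≠i} (x - xⱼ)/(xᵢ - xⱼ)

L_0(4.1) = (4.1 - 6)/(2 - 6) = 0.475000
L_1(4.1) = (4.1 - 2)/(6 - 2) = 0.525000

P(4.1) = 9×L_0(4.1) + 4×L_1(4.1)
P(4.1) = 6.375000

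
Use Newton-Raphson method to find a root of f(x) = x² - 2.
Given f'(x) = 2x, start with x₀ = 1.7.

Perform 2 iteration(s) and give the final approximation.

f(x) = x² - 2
f'(x) = 2x
x₀ = 1.7

Newton-Raphson formula: x_{n+1} = x_n - f(x_n)/f'(x_n)

Iteration 1:
  f(1.700000) = 0.890000
  f'(1.700000) = 3.400000
  x_1 = 1.700000 - 0.890000/3.400000 = 1.438235
Iteration 2:
  f(1.438235) = 0.068521
  f'(1.438235) = 2.876471
  x_2 = 1.438235 - 0.068521/2.876471 = 1.414414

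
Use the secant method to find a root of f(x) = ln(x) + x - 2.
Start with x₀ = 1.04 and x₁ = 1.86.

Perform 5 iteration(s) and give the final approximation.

f(x) = ln(x) + x - 2
x₀ = 1.04, x₁ = 1.86

Secant formula: x_{n+1} = x_n - f(x_n)(x_n - x_{n-1})/(f(x_n) - f(x_{n-1}))

Iteration 1:
  f(1.040000) = -0.920779
  f(1.860000) = 0.480576
  x_2 = 1.860000 - 0.480576×(1.860000 - 1.040000)/(0.480576 - (-0.920779))
       = 1.578792
Iteration 2:
  f(1.860000) = 0.480576
  f(1.578792) = 0.035452
  x_3 = 1.578792 - 0.035452×(1.578792 - 1.860000)/(0.035452 - 0.480576)
       = 1.556395
Iteration 3:
  f(1.578792) = 0.035452
  f(1.556395) = -0.001232
  x_4 = 1.556395 - (-0.001232)×(1.556395 - 1.578792)/(-0.001232 - 0.035452)
       = 1.557148
Iteration 4:
  f(1.556395) = -0.001232
  f(1.557148) = 0.000003
  x_5 = 1.557148 - 0.000003×(1.557148 - 1.556395)/(0.000003 - (-0.001232))
       = 1.557146
Iteration 5:
  f(1.557148) = 0.000003
  f(1.557146) = 0.000000
  x_6 = 1.557146 - 0.000000×(1.557146 - 1.557148)/(0.000000 - 0.000003)
       = 1.557146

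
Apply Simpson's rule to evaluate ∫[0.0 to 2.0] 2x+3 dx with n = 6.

f(x) = 2x+3
a = 0.0, b = 2.0, n = 6
h = (b - a)/n = 0.333333

Simpson's rule: (h/3)[f(x₀) + 4f(x₁) + 2f(x₂) + ... + f(xₙ)]

x_0 = 0.0000, f(x_0) = 3.000000, coefficient = 1
x_1 = 0.3333, f(x_1) = 3.666667, coefficient = 4
x_2 = 0.6667, f(x_2) = 4.333333, coefficient = 2
x_3 = 1.0000, f(x_3) = 5.000000, coefficient = 4
x_4 = 1.3333, f(x_4) = 5.666667, coefficient = 2
x_5 = 1.6667, f(x_5) = 6.333333, coefficient = 4
x_6 = 2.0000, f(x_6) = 7.000000, coefficient = 1

I ≈ (0.333333/3) × 90.000000 = 10.000000
Exact value: 10.000000
Error: 0.000000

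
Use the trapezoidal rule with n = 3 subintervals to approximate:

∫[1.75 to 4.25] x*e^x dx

f(x) = x*e^x
a = 1.75, b = 4.25, n = 3
h = (b - a)/n = 0.833333

Trapezoidal rule: (h/2)[f(x₀) + 2f(x₁) + 2f(x₂) + ... + f(xₙ)]

x_0 = 1.7500, f(x_0) = 10.070555, coefficient = 1
x_1 = 2.5833, f(x_1) = 34.206439, coefficient = 2
x_2 = 3.4167, f(x_2) = 104.097929, coefficient = 2
x_3 = 4.2500, f(x_3) = 297.948002, coefficient = 1

I ≈ (0.833333/2) × 584.627293 = 243.594705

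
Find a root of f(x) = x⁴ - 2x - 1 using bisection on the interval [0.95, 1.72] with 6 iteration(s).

f(x) = x⁴ - 2x - 1
Initial interval: [0.95, 1.72]

Iteration 1:
  c_1 = (0.950000 + 1.720000)/2 = 1.335000
  f(c_1) = f(1.335000) = -0.493674
  f(a) × f(c) ≥ 0, new interval: [1.335000, 1.720000]
Iteration 2:
  c_2 = (1.335000 + 1.720000)/2 = 1.527500
  f(c_2) = f(1.527500) = 1.389085
  f(a) × f(c) < 0, new interval: [1.335000, 1.527500]
Iteration 3:
  c_3 = (1.335000 + 1.527500)/2 = 1.431250
  f(c_3) = f(1.431250) = 0.333756
  f(a) × f(c) < 0, new interval: [1.335000, 1.431250]
Iteration 4:
  c_4 = (1.335000 + 1.431250)/2 = 1.383125
  f(c_4) = f(1.383125) = -0.106548
  f(a) × f(c) ≥ 0, new interval: [1.383125, 1.431250]
Iteration 5:
  c_5 = (1.383125 + 1.431250)/2 = 1.407188
  f(c_5) = f(1.407188) = 0.106725
  f(a) × f(c) < 0, new interval: [1.383125, 1.407188]
Iteration 6:
  c_6 = (1.383125 + 1.407188)/2 = 1.395156
  f(c_6) = f(1.395156) = -0.001602
  f(a) × f(c) ≥ 0, new interval: [1.395156, 1.407188]

After 6 iteration(s), the approximation is c_6 = 1.395156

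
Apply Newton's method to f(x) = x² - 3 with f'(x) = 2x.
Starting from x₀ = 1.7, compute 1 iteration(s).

f(x) = x² - 3
f'(x) = 2x
x₀ = 1.7

Newton-Raphson formula: x_{n+1} = x_n - f(x_n)/f'(x_n)

Iteration 1:
  f(1.700000) = -0.110000
  f'(1.700000) = 3.400000
  x_1 = 1.700000 - (-0.110000)/3.400000 = 1.732353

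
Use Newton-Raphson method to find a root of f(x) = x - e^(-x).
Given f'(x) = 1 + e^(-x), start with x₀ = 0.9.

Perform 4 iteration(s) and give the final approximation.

f(x) = x - e^(-x)
f'(x) = 1 + e^(-x)
x₀ = 0.9

Newton-Raphson formula: x_{n+1} = x_n - f(x_n)/f'(x_n)

Iteration 1:
  f(0.900000) = 0.493430
  f'(0.900000) = 1.406570
  x_1 = 0.900000 - 0.493430/1.406570 = 0.549196
Iteration 2:
  f(0.549196) = -0.028218
  f'(0.549196) = 1.577414
  x_2 = 0.549196 - (-0.028218)/1.577414 = 0.567085
Iteration 3:
  f(0.567085) = -0.000092
  f'(0.567085) = 1.567177
  x_3 = 0.567085 - (-0.000092)/1.567177 = 0.567143
Iteration 4:
  f(0.567143) = 0.000000
  f'(0.567143) = 1.567143
  x_4 = 0.567143 - 0.000000/1.567143 = 0.567143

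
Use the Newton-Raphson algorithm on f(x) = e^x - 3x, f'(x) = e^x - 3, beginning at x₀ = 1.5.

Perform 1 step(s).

f(x) = e^x - 3x
f'(x) = e^x - 3
x₀ = 1.5

Newton-Raphson formula: x_{n+1} = x_n - f(x_n)/f'(x_n)

Iteration 1:
  f(1.500000) = -0.018311
  f'(1.500000) = 1.481689
  x_1 = 1.500000 - (-0.018311)/1.481689 = 1.512358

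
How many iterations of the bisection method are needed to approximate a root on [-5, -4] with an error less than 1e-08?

We need (b-a)/2^n ≤ 1e-08
(-4 - (-5))/2^n ≤ 1e-08
1/2^n ≤ 1e-08
2^n ≥ 100000000
n ≥ log₂(100000000) = 26.58
n ≥ 27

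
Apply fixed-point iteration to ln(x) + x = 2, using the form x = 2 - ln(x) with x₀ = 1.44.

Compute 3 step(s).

Equation: ln(x) + x = 2
Fixed-point form: x = 2 - ln(x)
x₀ = 1.44

x_1 = g(1.440000) = 1.635357
x_2 = g(1.635357) = 1.508139
x_3 = g(1.508139) = 1.589124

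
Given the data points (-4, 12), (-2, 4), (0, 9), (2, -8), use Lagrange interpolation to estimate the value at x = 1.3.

Lagrange interpolation formula:
P(x) = Σ yᵢ × Lᵢ(x)
where Lᵢ(x) = Π_{j≠i} (x - xⱼ)/(xᵢ - xⱼ)

L_0(1.3) = (1.3 - (-2))/(-4 - (-2)) × (1.3 - 0)/(-4 - 0) × (1.3 - 2)/(-4 - 2) = 0.062562
L_1(1.3) = (1.3 - (-4))/(-2 - (-4)) × (1.3 - 0)/(-2 - 0) × (1.3 - 2)/(-2 - 2) = -0.301437
L_2(1.3) = (1.3 - (-4))/(0 - (-4)) × (1.3 - (-2))/(0 - (-2)) × (1.3 - 2)/(0 - 2) = 0.765187
L_3(1.3) = (1.3 - (-4))/(2 - (-4)) × (1.3 - (-2))/(2 - (-2)) × (1.3 - 0)/(2 - 0) = 0.473687

P(1.3) = 12×L_0(1.3) + 4×L_1(1.3) + 9×L_2(1.3) + (-8)×L_3(1.3)
P(1.3) = 2.642187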